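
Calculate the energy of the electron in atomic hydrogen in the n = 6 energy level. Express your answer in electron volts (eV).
-0.37794 eV

The energy levels of a hydrogen-like atom are given by:
E_n = -13.6057 eV / n²

For n = 6:
E_6 = -13.6057 eV / 6²
E_6 = -13.6057 eV / 36
E_6 = -0.37794 eV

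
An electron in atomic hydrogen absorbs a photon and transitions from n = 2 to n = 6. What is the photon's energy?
3.02 eV

The energy levels of a hydrogen-like atom are E_n = -13.6057 eV / n².

Energy at n = 2: E_2 = -13.6057 / 2² = -3.40143 eV
Energy at n = 6: E_6 = -13.6057 / 6² = -0.37794 eV

The excitation energy is the difference:
ΔE = E_6 - E_2
ΔE = -0.37794 - (-3.40143)
ΔE = 3.02 eV

Since this is positive, energy must be absorbed (photon absorption).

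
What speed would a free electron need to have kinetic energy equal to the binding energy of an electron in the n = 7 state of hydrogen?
3.1253e+05 m/s (or 0.104% of c)

The binding energy at n = 7 for hydrogen is:
E_7 = -13.6057/7² = -0.27766735 eV
|E_7| = 0.27766735 eV

Convert to Joules:
KE = 0.27766735 eV × (1.602177 × 10⁻¹⁹ J/eV) = 4.448722e-20 J

Using KE = ½mv²:
v = √(2·KE/m_e)
v = √(2 × 4.448722e-20 J / 9.10938 × 10⁻³¹ kg)
v = 3.1253e+05 m/s

This is approximately 0.104% the speed of light.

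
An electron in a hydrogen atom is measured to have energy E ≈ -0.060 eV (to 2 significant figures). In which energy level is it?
n = 15

The exact energy levels follow E_n = -13.6057 eV / n².

The measured value (-0.060 eV) is reported to only 2 significant figures, so we must test candidate n values and see which one matches to that precision.

Candidate energies:
  n = 13:  E = -13.6057/13² = -0.08051 eV
  n = 14:  E = -13.6057/14² = -0.06942 eV
  n = 15:  E = -13.6057/15² = -0.06047 eV  ← matches
  n = 16:  E = -13.6057/16² = -0.05315 eV
  n = 17:  E = -13.6057/17² = -0.04708 eV

Checking against the measurement of -0.060 eV (2 sig figs), only n = 15 agrees:
E_15 = -0.06047 eV, which rounds to -0.060 eV ✓

Therefore n = 15.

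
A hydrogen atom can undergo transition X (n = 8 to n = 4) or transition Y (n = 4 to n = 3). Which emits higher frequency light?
4 → 3

Calculate the energy for each transition:

Transition 8 → 4:
ΔE₁ = |E_4 - E_8| = |-13.6057/4² - (-13.6057/8²)|
ΔE₁ = |-0.850356250 - (-0.212589063)| = 0.637767 eV

Transition 4 → 3:
ΔE₂ = |E_3 - E_4| = |-13.6057/3² - (-13.6057/4²)|
ΔE₂ = |-1.511744444 - (-0.850356250)| = 0.661388 eV

Since 0.661388 eV > 0.637767 eV, the transition 4 → 3 emits the more energetic photon.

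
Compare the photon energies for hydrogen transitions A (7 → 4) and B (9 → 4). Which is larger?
9 → 4

Calculate the energy for each transition:

Transition 7 → 4:
ΔE₁ = |E_4 - E_7| = |-13.6057/4² - (-13.6057/7²)|
ΔE₁ = |-0.85035625 - (-0.27766735)| = 0.57269 eV

Transition 9 → 4:
ΔE₂ = |E_4 - E_9| = |-13.6057/4² - (-13.6057/9²)|
ΔE₂ = |-0.85035625 - (-0.16797160)| = 0.68238 eV

Since 0.68238 eV > 0.57269 eV, the transition 9 → 4 emits the more energetic photon.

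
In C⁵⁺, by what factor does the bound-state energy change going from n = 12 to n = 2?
36.00

Using E_n = -13.6057 Z² / n² eV with Z = 6:

E_2 = -13.6057 × 6² / 2² = -489.8052 / 4 = -122.45130000 eV
E_12 = -13.6057 × 6² / 12² = -489.8052 / 144 = -3.40142500 eV

The ratio is:
E_2/E_12 = (-122.45130000) / (-3.40142500)
E_2/E_12 = (-489.8052/4) / (-489.8052/144)
E_2/E_12 = 144/4
E_2/E_12 = 36.00
(Note: the Z² factors cancel in the ratio.)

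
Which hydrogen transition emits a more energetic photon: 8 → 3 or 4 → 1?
4 → 1

Calculate the energy for each transition:

Transition 8 → 3:
ΔE₁ = |E_3 - E_8| = |-13.6057/3² - (-13.6057/8²)|
ΔE₁ = |-1.51174444444 - (-0.21258906250)| = 1.29915538 eV

Transition 4 → 1:
ΔE₂ = |E_1 - E_4| = |-13.6057/1² - (-13.6057/4²)|
ΔE₂ = |-13.60570000000 - (-0.85035625000)| = 12.75534375 eV

Since 12.75534375 eV > 1.29915538 eV, the transition 4 → 1 emits the more energetic photon.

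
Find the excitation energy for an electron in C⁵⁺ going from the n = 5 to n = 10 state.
14.694156 eV

The energy levels of a hydrogen-like atom are E_n = -13.6057 Z² eV / n².

Energy at n = 5: E_5 = -13.6057 × 6² / 5² = -19.592208000 eV
Energy at n = 10: E_10 = -13.6057 × 6² / 10² = -4.898052000 eV

The excitation energy is the difference:
ΔE = E_10 - E_5
ΔE = -4.898052000 - (-19.592208000)
ΔE = 14.694156 eV

Since this is positive, energy must be absorbed (photon absorption).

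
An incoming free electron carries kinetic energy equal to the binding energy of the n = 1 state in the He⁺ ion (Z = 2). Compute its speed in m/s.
4.375e+06 m/s (or 1.459472% of c)

The binding energy at n = 1 for He⁺ is:
E_1 = -13.6057 × 2²/1² = -54.42280000 eV
|E_1| = 54.42280000 eV

Convert to Joules:
KE = 54.42280000 eV × (1.602177 × 10⁻¹⁹ J/eV) = 8.71950e-18 J

Using KE = ½mv²:
v = √(2·KE/m_e)
v = √(2 × 8.71950e-18 J / 9.10938 × 10⁻³¹ kg)
v = 4.375e+06 m/s

This is approximately 1.459472% the speed of light.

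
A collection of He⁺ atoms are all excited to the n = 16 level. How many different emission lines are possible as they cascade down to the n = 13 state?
6

The electron can occupy levels n = 13, 14, ..., 16 during de-excitation — that is m = 16 - 13 + 1 = 4 distinct levels.

The number of distinct spectral lines equals the number of ways to choose 2 of these m levels (each pair gives one possible emission transition):

Number of lines = m(m-1)/2 = 4×3/2 = 6

These correspond to all possible transitions between the 4 levels:
16 → 15, 16 → 14, 16 → 13, 15 → 14, 15 → 13, 14 → 13

Each transition produces a photon with a unique energy (and thus wavelength). This count does not depend on Z.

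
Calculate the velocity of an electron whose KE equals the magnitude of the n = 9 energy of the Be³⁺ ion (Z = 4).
9.7231e+05 m/s (or 0.324327% of c)

The binding energy at n = 9 for Be³⁺ is:
E_9 = -13.6057 × 4²/9² = -2.68754568 eV
|E_9| = 2.68754568 eV

Convert to Joules:
KE = 2.68754568 eV × (1.602177 × 10⁻¹⁹ J/eV) = 4.305924e-19 J

Using KE = ½mv²:
v = √(2·KE/m_e)
v = √(2 × 4.305924e-19 J / 9.10938 × 10⁻³¹ kg)
v = 9.7231e+05 m/s

This is approximately 0.324327% the speed of light.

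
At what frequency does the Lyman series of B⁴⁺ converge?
8.225e+16 Hz

The series limit corresponds to the transition from n = ∞ to n = 1.
This is the highest energy (shortest wavelength) transition in the Lyman series.

E_∞ = 0 eV
E_1 = -13.6057 × 5² / 1² = -340.142500 eV

Energy at series limit:
ΔE = E_∞ - E_1 = 0 - (-340.142500) = 340.142500 eV
E = 340.142500 eV × (1.602177 × 10⁻¹⁹ J/eV) = 5.44968e-17 J
f = E/h = 5.44968e-17 J / (6.62607 × 10⁻³⁴ J·s) = 8.225e+16 Hz

This energy equals the ionization energy from the n = 1 state of B⁴⁺.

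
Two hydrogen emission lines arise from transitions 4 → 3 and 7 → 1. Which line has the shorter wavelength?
7 → 1

Calculate the energy for each transition:

Transition 4 → 3:
ΔE₁ = |E_3 - E_4| = |-13.6057/3² - (-13.6057/4²)|
ΔE₁ = |-1.5117444444 - (-0.8503562500)| = 0.6613882 eV

Transition 7 → 1:
ΔE₂ = |E_1 - E_7| = |-13.6057/1² - (-13.6057/7²)|
ΔE₂ = |-13.6057000000 - (-0.2776673469)| = 13.3280327 eV

Since 13.3280327 eV > 0.6613882 eV, the transition 7 → 1 emits the more energetic photon.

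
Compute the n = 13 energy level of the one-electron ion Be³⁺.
-1.288114 eV

For hydrogen-like ions, the energy levels scale with Z²:
E_n = -13.6057 Z² / n² eV

For Be³⁺ (Z = 4) at n = 13:
E_13 = -13.6057 × 4² / 13²
E_13 = -13.6057 × 16 / 169
E_13 = -217.6912 / 169
E_13 = -1.288114 eV

The energy is 16 times more negative than hydrogen at the same n due to the stronger nuclear charge.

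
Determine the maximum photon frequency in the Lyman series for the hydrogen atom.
3.290e+15 Hz

The series limit corresponds to the transition from n = ∞ to n = 1.
This is the highest energy (shortest wavelength) transition in the Lyman series.

E_∞ = 0 eV
E_1 = -13.6057 / 1² = -13.60570 eV

Energy at series limit:
ΔE = E_∞ - E_1 = 0 - (-13.60570) = 13.60570 eV
E = 13.60570 eV × (1.602177 × 10⁻¹⁹ J/eV) = 2.17987e-18 J
f = E/h = 2.17987e-18 J / (6.62607 × 10⁻³⁴ J·s) = 3.290e+15 Hz

This energy equals the ionization energy from the n = 1 state of hydrogen.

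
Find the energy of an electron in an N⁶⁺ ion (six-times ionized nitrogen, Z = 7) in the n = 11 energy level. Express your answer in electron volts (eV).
-5.50975 eV

The energy levels of a hydrogen-like atom are given by:
E_n = -13.6057 Z² / n² eV  (with Z = 7 for N⁶⁺)

For n = 11:
E_11 = -13.6057 × 7² / 11²
E_11 = -13.6057 × 49 / 121
E_11 = -5.50975 eV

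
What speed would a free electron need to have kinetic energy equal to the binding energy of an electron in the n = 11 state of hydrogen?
1.99e+05 m/s (or 0.06634% of c)

The binding energy at n = 11 for hydrogen is:
E_11 = -13.6057/11² = -0.1124438 eV
|E_11| = 0.1124438 eV

Convert to Joules:
KE = 0.1124438 eV × (1.602177 × 10⁻¹⁹ J/eV) = 1.8015e-20 J

Using KE = ½mv²:
v = √(2·KE/m_e)
v = √(2 × 1.8015e-20 J / 9.10938 × 10⁻³¹ kg)
v = 1.99e+05 m/s

This is approximately 0.06634% the speed of light.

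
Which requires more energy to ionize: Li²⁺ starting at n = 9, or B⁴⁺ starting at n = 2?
B⁴⁺ at n = 2 (E = -85.03563 eV)

Using E_n = -13.6057 Z² / n² eV:

Li²⁺ (Z = 3) at n = 9:
E = -13.6057 × 3² / 9² = -13.6057 × 9 / 81 = -1.51174444 eV

B⁴⁺ (Z = 5) at n = 2:
E = -13.6057 × 5² / 2² = -13.6057 × 25 / 4 = -85.03562500 eV

Since -85.03562500 eV < -1.51174444 eV,
B⁴⁺ at n = 2 is more tightly bound (requires more energy to ionize).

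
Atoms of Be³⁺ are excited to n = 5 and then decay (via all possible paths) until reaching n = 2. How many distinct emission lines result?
6

The electron can occupy levels n = 2, 3, ..., 5 during de-excitation — that is m = 5 - 2 + 1 = 4 distinct levels.

The number of distinct spectral lines equals the number of ways to choose 2 of these m levels (each pair gives one possible emission transition):

Number of lines = m(m-1)/2 = 4×3/2 = 6

These correspond to all possible transitions between the 4 levels:
5 → 4, 5 → 3, 5 → 2, 4 → 3, 4 → 2, 3 → 2

Each transition produces a photon with a unique energy (and thus wavelength). This count does not depend on Z.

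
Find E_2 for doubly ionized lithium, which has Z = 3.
-30.612825 eV

For hydrogen-like ions, the energy levels scale with Z²:
E_n = -13.6057 Z² / n² eV

For Li²⁺ (Z = 3) at n = 2:
E_2 = -13.6057 × 3² / 2²
E_2 = -13.6057 × 9 / 4
E_2 = -122.4513 / 4
E_2 = -30.612825 eV

The energy is 9 times more negative than hydrogen at the same n due to the stronger nuclear charge.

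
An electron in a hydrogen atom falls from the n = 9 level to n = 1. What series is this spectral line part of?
Lyman series

The spectral series in hydrogen are named based on the final (lower) energy level:
- Lyman series: n_final = 1 (ultraviolet)
- Balmer series: n_final = 2 (visible/near-UV)
- Paschen series: n_final = 3 (infrared)
- Brackett series: n_final = 4 (infrared)
- Pfund series: n_final = 5 (far infrared)

Since this transition ends at n = 1, it belongs to the Lyman series.

For reference, this 9 → 1 line has photon energy
ΔE = 13.6057 eV × (1/1² - 1/9²) = 13.43772840 eV,
corresponding to wavelength λ = hc/ΔE = 1239.84 eV·nm / 13.43772840 eV = 92.265595 nm in the ultraviolet region.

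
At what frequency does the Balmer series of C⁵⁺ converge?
2.961e+16 Hz

The series limit corresponds to the transition from n = ∞ to n = 2.
This is the highest energy (shortest wavelength) transition in the Balmer series.

E_∞ = 0 eV
E_2 = -13.6057 × 6² / 2² = -122.451300 eV

Energy at series limit:
ΔE = E_∞ - E_2 = 0 - (-122.451300) = 122.451300 eV
E = 122.451300 eV × (1.602177 × 10⁻¹⁹ J/eV) = 1.96189e-17 J
f = E/h = 1.96189e-17 J / (6.62607 × 10⁻³⁴ J·s) = 2.961e+16 Hz

This energy equals the ionization energy from the n = 2 state of C⁵⁺.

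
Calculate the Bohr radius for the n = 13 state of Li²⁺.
2.9810 nm (or 29.8103 Å)

The Bohr radius formula is:
r_n = n² a₀ / Z

where a₀ = 0.0529177 nm is the Bohr radius.

For Li²⁺ (Z = 3) at n = 13:
r_13 = 13² × 0.0529177 nm / 3
r_13 = 169 × 0.0529177 nm / 3
r_13 = 8.94309 nm / 3
r_13 = 2.9810 nm

The electron orbits at approximately 2.9810 nm from the nucleus.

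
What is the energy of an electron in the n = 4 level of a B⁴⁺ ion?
-21.26 eV

For hydrogen-like ions, the energy levels scale with Z²:
E_n = -13.6057 Z² / n² eV

For B⁴⁺ (Z = 5) at n = 4:
E_4 = -13.6057 × 5² / 4²
E_4 = -13.6057 × 25 / 16
E_4 = -340.1425 / 16
E_4 = -21.26 eV

The energy is 25 times more negative than hydrogen at the same n due to the stronger nuclear charge.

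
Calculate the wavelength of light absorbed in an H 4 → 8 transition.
1944.0323 nm

First, find the transition energy using E_n = -13.6057 / n² eV:
E_4 = -13.6057 / 4² = -0.8503562500 eV
E_8 = -13.6057 / 8² = -0.2125890625 eV

Photon energy: |ΔE| = |E_8 - E_4| = 0.6377671875 eV

Convert to wavelength using E = hc/λ with hc = 1239.84 eV·nm:
λ = hc/E = 1239.84 eV·nm / 0.6377671875 eV
λ = 1944.0323 nm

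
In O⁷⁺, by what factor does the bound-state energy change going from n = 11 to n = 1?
121.000000

Using E_n = -13.6057 Z² / n² eV with Z = 8:

E_1 = -13.6057 × 8² / 1² = -870.7648 / 1 = -870.764800000000 eV
E_11 = -13.6057 × 8² / 11² = -870.7648 / 121 = -7.196403305785 eV

The ratio is:
E_1/E_11 = (-870.764800000000) / (-7.196403305785)
E_1/E_11 = (-870.7648/1) / (-870.7648/121)
E_1/E_11 = 121/1
E_1/E_11 = 121.000000
(Note: the Z² factors cancel in the ratio.)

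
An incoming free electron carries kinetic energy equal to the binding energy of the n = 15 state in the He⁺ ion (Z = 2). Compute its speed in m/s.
2.91692e+05 m/s (or 0.09730% of c)

The binding energy at n = 15 for He⁺ is:
E_15 = -13.6057 × 2²/15² = -0.241879111 eV
|E_15| = 0.241879111 eV

Convert to Joules:
KE = 0.241879111 eV × (1.602177 × 10⁻¹⁹ J/eV) = 3.8753315e-20 J

Using KE = ½mv²:
v = √(2·KE/m_e)
v = √(2 × 3.8753315e-20 J / 9.10938 × 10⁻³¹ kg)
v = 2.91692e+05 m/s

This is approximately 0.09730% the speed of light.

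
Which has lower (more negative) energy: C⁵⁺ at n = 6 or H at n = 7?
C⁵⁺ at n = 6 (E = -13.61 eV)

Using E_n = -13.6057 Z² / n² eV:

C⁵⁺ (Z = 6) at n = 6:
E = -13.6057 × 6² / 6² = -13.6057 × 36 / 36 = -13.60570 eV

H (Z = 1) at n = 7:
E = -13.6057 × 1² / 7² = -13.6057 × 1 / 49 = -0.27767 eV

Since -13.60570 eV < -0.27767 eV,
C⁵⁺ at n = 6 is more tightly bound (requires more energy to ionize).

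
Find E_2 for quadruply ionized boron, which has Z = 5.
-85.035625 eV

For hydrogen-like ions, the energy levels scale with Z²:
E_n = -13.6057 Z² / n² eV

For B⁴⁺ (Z = 5) at n = 2:
E_2 = -13.6057 × 5² / 2²
E_2 = -13.6057 × 25 / 4
E_2 = -340.1425 / 4
E_2 = -85.035625 eV

The energy is 25 times more negative than hydrogen at the same n due to the stronger nuclear charge.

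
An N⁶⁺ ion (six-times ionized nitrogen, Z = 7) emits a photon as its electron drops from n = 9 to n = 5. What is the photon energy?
18.44 eV

The energy levels are E_n = -13.6057 Z² eV / n².

Energy at n = 9: E_9 = -13.6057 × 7² / 9² = -8.23061 eV
Energy at n = 5: E_5 = -13.6057 × 7² / 5² = -26.66717 eV

For emission (electron falling to lower state), the photon energy is:
E_photon = E_9 - E_5 = |-8.23061 - (-26.66717)|
E_photon = 18.44 eV

This energy is carried away by the emitted photon.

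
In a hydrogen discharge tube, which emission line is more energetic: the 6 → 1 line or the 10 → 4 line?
6 → 1

Calculate the energy for each transition:

Transition 6 → 1:
ΔE₁ = |E_1 - E_6| = |-13.6057/1² - (-13.6057/6²)|
ΔE₁ = |-13.605700000000 - (-0.377936111111)| = 13.227763889 eV

Transition 10 → 4:
ΔE₂ = |E_4 - E_10| = |-13.6057/4² - (-13.6057/10²)|
ΔE₂ = |-0.850356250000 - (-0.136057000000)| = 0.714299250 eV

Since 13.227763889 eV > 0.714299250 eV, the transition 6 → 1 emits the more energetic photon.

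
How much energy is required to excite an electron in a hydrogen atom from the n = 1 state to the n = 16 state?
13.5526 eV

The energy levels of a hydrogen-like atom are E_n = -13.6057 eV / n².

Energy at n = 1: E_1 = -13.6057 / 1² = -13.6057000 eV
Energy at n = 16: E_16 = -13.6057 / 16² = -0.0531473 eV

The excitation energy is the difference:
ΔE = E_16 - E_1
ΔE = -0.0531473 - (-13.6057000)
ΔE = 13.5526 eV

Since this is positive, energy must be absorbed (photon absorption).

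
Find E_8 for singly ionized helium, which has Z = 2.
-0.85036 eV

For hydrogen-like ions, the energy levels scale with Z²:
E_n = -13.6057 Z² / n² eV

For He⁺ (Z = 2) at n = 8:
E_8 = -13.6057 × 2² / 8²
E_8 = -13.6057 × 4 / 64
E_8 = -54.4228 / 64
E_8 = -0.85036 eV

The energy is 4 times more negative than hydrogen at the same n due to the stronger nuclear charge.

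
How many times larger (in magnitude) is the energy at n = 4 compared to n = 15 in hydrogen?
14.0625

Using E_n = -13.6057 Z² / n² eV with Z = 1:

E_4 = -13.6057 / 4² = -13.6057 / 16 = -0.85035625 eV
E_15 = -13.6057 / 15² = -13.6057 / 225 = -0.06046978 eV

The ratio is:
E_4/E_15 = (-0.85035625) / (-0.06046978)
E_4/E_15 = (-13.6057/16) / (-13.6057/225)
E_4/E_15 = 225/16
E_4/E_15 = 14.0625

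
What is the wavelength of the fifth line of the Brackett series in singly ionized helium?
454.230619 nm

The lines of a series are numbered from the longest wavelength (smallest ΔE) outward; the fifth line is the transition from n = n_f + 5 to n_f.
The Brackett series has all transitions ending at n_f = 4.

For He⁺ (Z = 2), the fifth line (ε-line) is the jump from n = 9 to n = 4:
E_9 = -13.6057 × 2² / 9² = -0.6718864198 eV
E_4 = -13.6057 × 2² / 4² = -3.4014250000 eV
ΔE = E_9 - E_4 = 2.7295385802 eV

λ = hc/E = 1239.84 eV·nm / 2.7295385802 eV
λ = 454.230619 nm

This is the ε-line of the Brackett series in He⁺.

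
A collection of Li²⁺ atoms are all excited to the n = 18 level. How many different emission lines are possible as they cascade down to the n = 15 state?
6

The electron can occupy levels n = 15, 16, ..., 18 during de-excitation — that is m = 18 - 15 + 1 = 4 distinct levels.

The number of distinct spectral lines equals the number of ways to choose 2 of these m levels (each pair gives one possible emission transition):

Number of lines = m(m-1)/2 = 4×3/2 = 6

These correspond to all possible transitions between the 4 levels:
18 → 17, 18 → 16, 18 → 15, 17 → 16, 17 → 15, 16 → 15

Each transition produces a photon with a unique energy (and thus wavelength). This count does not depend on Z.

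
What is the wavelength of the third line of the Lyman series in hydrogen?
97.2016 nm

The lines of a series are numbered from the longest wavelength (smallest ΔE) outward; the third line is the transition from n = n_f + 3 to n_f.
The Lyman series has all transitions ending at n_f = 1.

For H, the third line (γ-line) is the jump from n = 4 to n = 1:
E_4 = -13.6057 / 4² = -0.850356 eV
E_1 = -13.6057 / 1² = -13.605700 eV
ΔE = E_4 - E_1 = 12.755344 eV

λ = hc/E = 1239.84 eV·nm / 12.755344 eV
λ = 97.2016 nm

This is the γ-line of the Lyman series in H.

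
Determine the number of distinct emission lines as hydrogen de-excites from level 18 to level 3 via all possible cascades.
120

The electron can occupy levels n = 3, 4, ..., 18 during de-excitation — that is m = 18 - 3 + 1 = 16 distinct levels.

The number of distinct spectral lines equals the number of ways to choose 2 of these m levels (each pair gives one possible emission transition):

Number of lines = m(m-1)/2 = 16×15/2 = 120

These correspond to all possible transitions between the 16 levels:
18 → 17, 18 → 16, 18 → 15, 18 → 14, 18 → 13, 18 → 12, 18 → 11, 18 → 10...

Each transition produces a photon with a unique energy (and thus wavelength). This count does not depend on Z.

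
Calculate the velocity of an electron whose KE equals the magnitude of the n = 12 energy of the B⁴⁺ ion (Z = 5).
9.1154e+05 m/s (or 0.304057% of c)

The binding energy at n = 12 for B⁴⁺ is:
E_12 = -13.6057 × 5²/12² = -2.36210069 eV
|E_12| = 2.36210069 eV

Convert to Joules:
KE = 2.36210069 eV × (1.602177 × 10⁻¹⁹ J/eV) = 3.784503e-19 J

Using KE = ½mv²:
v = √(2·KE/m_e)
v = √(2 × 3.784503e-19 J / 9.10938 × 10⁻³¹ kg)
v = 9.1154e+05 m/s

This is approximately 0.304057% the speed of light.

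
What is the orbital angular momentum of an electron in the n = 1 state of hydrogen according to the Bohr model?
1.05e-34 J·s (or 1ℏ)

In the Bohr model, angular momentum is quantized:
L = nℏ

where ℏ = h/(2π) = 1.0546e-34 J·s

For n = 1:
L = 1 × 1.0546e-34 J·s
L = 1.05e-34 J·s

This can also be written as L = 1ℏ.
The angular momentum is an integer multiple of the reduced Planck constant.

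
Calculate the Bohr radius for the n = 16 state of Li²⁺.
4.51565 nm (or 45.15645 Å)

The Bohr radius formula is:
r_n = n² a₀ / Z

where a₀ = 0.05291772 nm is the Bohr radius.

For Li²⁺ (Z = 3) at n = 16:
r_16 = 16² × 0.05291772 nm / 3
r_16 = 256 × 0.05291772 nm / 3
r_16 = 13.546936 nm / 3
r_16 = 4.51565 nm

The electron orbits at approximately 4.51565 nm from the nucleus.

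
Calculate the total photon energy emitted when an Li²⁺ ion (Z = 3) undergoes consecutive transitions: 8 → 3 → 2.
28.70 eV

The energy levels of Li²⁺ are E_n = -13.6057 × 3² / n² eV.

First transition (8 → 3):
ΔE₁ = |E_3 - E_8|
ΔE₁ = |-13.60570000 - (-1.91330156)| = 11.69240 eV

Second transition (3 → 2):
ΔE₂ = |E_2 - E_3|
ΔE₂ = |-30.61282500 - (-13.60570000)| = 17.00713 eV

Total energy released:
E_total = ΔE₁ + ΔE₂ = 11.69240 + 17.00713 = 28.70 eV

Note: This equals the direct transition 8 → 2: 28.70 eV ✓
Energy is conserved regardless of the path taken.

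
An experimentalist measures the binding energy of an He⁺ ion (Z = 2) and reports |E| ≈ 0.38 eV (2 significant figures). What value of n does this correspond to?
n = 12

The exact energy levels follow E_n = -13.6057 Z² / n² eV with Z = 2.

The measured value (-0.38 eV) is reported to only 2 significant figures, so we must test candidate n values and see which one matches to that precision.

Candidate energies:
  n = 10:  E = -13.6057 × 2² / 10² = -0.544228 eV
  n = 11:  E = -13.6057 × 2² / 11² = -0.449775 eV
  n = 12:  E = -13.6057 × 2² / 12² = -0.377936 eV  ← matches
  n = 13:  E = -13.6057 × 2² / 13² = -0.322028 eV
  n = 14:  E = -13.6057 × 2² / 14² = -0.277667 eV

Checking against the measurement of -0.38 eV (2 sig figs), only n = 12 agrees:
E_12 = -0.377936 eV, which rounds to -0.38 eV ✓

Therefore n = 12.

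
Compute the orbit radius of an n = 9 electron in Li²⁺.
1.4288 nm (or 14.2878 Å)

The Bohr radius formula is:
r_n = n² a₀ / Z

where a₀ = 0.0529177 nm is the Bohr radius.

For Li²⁺ (Z = 3) at n = 9:
r_9 = 9² × 0.0529177 nm / 3
r_9 = 81 × 0.0529177 nm / 3
r_9 = 4.28633 nm / 3
r_9 = 1.4288 nm

The electron orbits at approximately 1.4288 nm from the nucleus.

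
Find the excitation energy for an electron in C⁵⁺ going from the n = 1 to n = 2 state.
367.3539 eV

The energy levels of a hydrogen-like atom are E_n = -13.6057 Z² eV / n².

Energy at n = 1: E_1 = -13.6057 × 6² / 1² = -489.8052000 eV
Energy at n = 2: E_2 = -13.6057 × 6² / 2² = -122.4513000 eV

The excitation energy is the difference:
ΔE = E_2 - E_1
ΔE = -122.4513000 - (-489.8052000)
ΔE = 367.3539 eV

Since this is positive, energy must be absorbed (photon absorption).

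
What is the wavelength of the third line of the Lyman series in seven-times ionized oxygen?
1.5188 nm

The lines of a series are numbered from the longest wavelength (smallest ΔE) outward; the third line is the transition from n = n_f + 3 to n_f.
The Lyman series has all transitions ending at n_f = 1.

For O⁷⁺ (Z = 8), the third line (γ-line) is the jump from n = 4 to n = 1:
E_4 = -13.6057 × 8² / 4² = -54.422800 eV
E_1 = -13.6057 × 8² / 1² = -870.764800 eV
ΔE = E_4 - E_1 = 816.342000 eV

λ = hc/E = 1239.84 eV·nm / 816.342000 eV
λ = 1.5188 nm

This is the γ-line of the Lyman series in O⁷⁺.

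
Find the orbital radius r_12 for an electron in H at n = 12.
7.6202 nm (or 76.2015 Å)

The Bohr radius formula is:
r_n = n² a₀ / Z

where a₀ = 0.0529177 nm is the Bohr radius.

For H (Z = 1) at n = 12:
r_12 = 12² × 0.0529177 nm / 1
r_12 = 144 × 0.0529177 nm / 1
r_12 = 7.62015 nm / 1
r_12 = 7.6202 nm

The electron orbits at approximately 7.6202 nm from the nucleus.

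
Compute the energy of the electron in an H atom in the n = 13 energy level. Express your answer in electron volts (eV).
-0.080507 eV

The energy levels of a hydrogen-like atom are given by:
E_n = -13.6057 eV / n²

For n = 13:
E_13 = -13.6057 eV / 13²
E_13 = -13.6057 eV / 169
E_13 = -0.080507 eV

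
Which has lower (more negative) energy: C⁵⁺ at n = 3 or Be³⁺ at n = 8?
C⁵⁺ at n = 3 (E = -54.42 eV)

Using E_n = -13.6057 Z² / n² eV:

C⁵⁺ (Z = 6) at n = 3:
E = -13.6057 × 6² / 3² = -13.6057 × 36 / 9 = -54.42280 eV

Be³⁺ (Z = 4) at n = 8:
E = -13.6057 × 4² / 8² = -13.6057 × 16 / 64 = -3.40143 eV

Since -54.42280 eV < -3.40143 eV,
C⁵⁺ at n = 3 is more tightly bound (requires more energy to ionize).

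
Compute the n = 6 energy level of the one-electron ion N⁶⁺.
-18.5189 eV

For hydrogen-like ions, the energy levels scale with Z²:
E_n = -13.6057 Z² / n² eV

For N⁶⁺ (Z = 7) at n = 6:
E_6 = -13.6057 × 7² / 6²
E_6 = -13.6057 × 49 / 36
E_6 = -666.6793 / 36
E_6 = -18.5189 eV

The energy is 49 times more negative than hydrogen at the same n due to the stronger nuclear charge.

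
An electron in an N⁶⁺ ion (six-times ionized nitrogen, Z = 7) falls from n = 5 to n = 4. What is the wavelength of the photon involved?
82.654 nm

First, find the transition energy using E_n = -13.6057 Z² / n² eV:
E_5 = -13.6057 × 7² / 5² = -26.66717 eV
E_4 = -13.6057 × 7² / 4² = -41.66746 eV

Photon energy: |ΔE| = |E_4 - E_5| = 15.00029 eV

Convert to wavelength using E = hc/λ with hc = 1239.84 eV·nm:
λ = hc/E = 1239.84 eV·nm / 15.00029 eV
λ = 82.654 nm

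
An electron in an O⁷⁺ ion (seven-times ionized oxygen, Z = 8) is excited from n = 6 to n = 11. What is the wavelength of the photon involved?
72.96822 nm

First, find the transition energy using E_n = -13.6057 Z² / n² eV:
E_6 = -13.6057 × 8² / 6² = -24.1879111 eV
E_11 = -13.6057 × 8² / 11² = -7.1964033 eV

Photon energy: |ΔE| = |E_11 - E_6| = 16.9915078 eV

Convert to wavelength using E = hc/λ with hc = 1239.84 eV·nm:
λ = hc/E = 1239.84 eV·nm / 16.9915078 eV
λ = 72.96822 nm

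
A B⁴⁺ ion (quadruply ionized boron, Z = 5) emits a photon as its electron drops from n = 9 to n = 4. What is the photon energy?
17.05962 eV

The energy levels are E_n = -13.6057 Z² eV / n².

Energy at n = 9: E_9 = -13.6057 × 5² / 9² = -4.19929012 eV
Energy at n = 4: E_4 = -13.6057 × 5² / 4² = -21.25890625 eV

For emission (electron falling to lower state), the photon energy is:
E_photon = E_9 - E_4 = |-4.19929012 - (-21.25890625)|
E_photon = 17.05962 eV

This energy is carried away by the emitted photon.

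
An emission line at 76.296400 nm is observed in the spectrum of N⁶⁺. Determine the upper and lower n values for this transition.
n = 8 → n = 5

First, find the photon energy from the wavelength (hc = 1239.84 eV·nm):
E = hc/λ = 1239.84 eV·nm / 76.296400 nm = 16.250308 eV

The energy levels of N⁶⁺ satisfy E_n = -13.6057 × 7² / n² eV, so an emission n_i → n_f releases
ΔE = 13.6057 × 7² × (1/n_f² − 1/n_i²) eV.

Setting ΔE equal to the photon energy:
1/n_f² − 1/n_i² = 16.250308 / (13.6057 × 7²) = 0.024375000

Since 1/n_i² must be positive, we need 1/n_f² > 0.024375000, i.e. n_f ≤ 6. For each allowed n_f, solve n_i = (1/n_f² − 0.024375000)^(−1/2) and check whether it is a whole number:
  n_f = 1: 1/n_i² = 1.000000000 − 0.024375000 = 0.975625000 → n_i = 1.012  (not an integer) ✗
  n_f = 2: 1/n_i² = 0.250000000 − 0.024375000 = 0.225625000 → n_i = 2.105  (not an integer) ✗
  n_f = 3: 1/n_i² = 0.111111111 − 0.024375000 = 0.086736111 → n_i = 3.395  (not an integer) ✗
  n_f = 4: 1/n_i² = 0.062500000 − 0.024375000 = 0.038125000 → n_i = 5.121  (not an integer) ✗
  n_f = 5: 1/n_i² = 0.040000000 − 0.024375000 = 0.015625000 → n_i = 8.000  → integer, n_i = 8 ✓
  n_f = 6: 1/n_i² = 0.027777778 − 0.024375000 = 0.003402778 → n_i = 17.143  (not an integer) ✗

Only n_f = 5 gives an integer upper level, n_i = 8.

The transition is from n = 8 to n = 5 (emission).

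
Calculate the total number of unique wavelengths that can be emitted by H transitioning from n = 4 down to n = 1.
6

The electron can occupy levels n = 1, 2, ..., 4 during de-excitation — that is m = 4 - 1 + 1 = 4 distinct levels.

The number of distinct spectral lines equals the number of ways to choose 2 of these m levels (each pair gives one possible emission transition):

Number of lines = m(m-1)/2 = 4×3/2 = 6

These correspond to all possible transitions between the 4 levels:
4 → 3, 4 → 2, 4 → 1, 3 → 2, 3 → 1, 2 → 1

Each transition produces a photon with a unique energy (and thus wavelength). This count does not depend on Z.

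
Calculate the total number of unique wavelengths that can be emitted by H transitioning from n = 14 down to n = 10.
10

The electron can occupy levels n = 10, 11, ..., 14 during de-excitation — that is m = 14 - 10 + 1 = 5 distinct levels.

The number of distinct spectral lines equals the number of ways to choose 2 of these m levels (each pair gives one possible emission transition):

Number of lines = m(m-1)/2 = 5×4/2 = 10

These correspond to all possible transitions between the 5 levels:
14 → 13, 14 → 12, 14 → 11, 14 → 10, 13 → 12, 13 → 11, 13 → 10, 12 → 11...

Each transition produces a photon with a unique energy (and thus wavelength). This count does not depend on Z.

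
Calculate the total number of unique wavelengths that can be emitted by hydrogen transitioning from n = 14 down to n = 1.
91

The electron can occupy levels n = 1, 2, ..., 14 during de-excitation — that is m = 14 - 1 + 1 = 14 distinct levels.

The number of distinct spectral lines equals the number of ways to choose 2 of these m levels (each pair gives one possible emission transition):

Number of lines = m(m-1)/2 = 14×13/2 = 91

These correspond to all possible transitions between the 14 levels:
14 → 13, 14 → 12, 14 → 11, 14 → 10, 14 → 9, 14 → 8, 14 → 7, 14 → 6...

Each transition produces a photon with a unique energy (and thus wavelength). This count does not depend on Z.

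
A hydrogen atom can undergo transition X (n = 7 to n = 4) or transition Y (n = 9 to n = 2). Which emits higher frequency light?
9 → 2

Calculate the energy for each transition:

Transition 7 → 4:
ΔE₁ = |E_4 - E_7| = |-13.6057/4² - (-13.6057/7²)|
ΔE₁ = |-0.85035625000 - (-0.27766734694)| = 0.57268890 eV

Transition 9 → 2:
ΔE₂ = |E_2 - E_9| = |-13.6057/2² - (-13.6057/9²)|
ΔE₂ = |-3.40142500000 - (-0.16797160494)| = 3.23345340 eV

Since 3.23345340 eV > 0.57268890 eV, the transition 9 → 2 emits the more energetic photon.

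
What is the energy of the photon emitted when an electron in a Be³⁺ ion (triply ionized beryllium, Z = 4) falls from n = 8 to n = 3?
20.78649 eV

The energy levels are E_n = -13.6057 Z² eV / n².

Energy at n = 8: E_8 = -13.6057 × 4² / 8² = -3.40142500 eV
Energy at n = 3: E_3 = -13.6057 × 4² / 3² = -24.18791111 eV

For emission (electron falling to lower state), the photon energy is:
E_photon = E_8 - E_3 = |-3.40142500 - (-24.18791111)|
E_photon = 20.78649 eV

This energy is carried away by the emitted photon.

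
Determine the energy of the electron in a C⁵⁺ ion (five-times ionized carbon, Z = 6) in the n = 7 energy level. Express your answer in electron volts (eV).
-9.9960 eV

The energy levels of a hydrogen-like atom are given by:
E_n = -13.6057 Z² / n² eV  (with Z = 6 for C⁵⁺)

For n = 7:
E_7 = -13.6057 × 6² / 7²
E_7 = -13.6057 × 36 / 49
E_7 = -9.9960 eV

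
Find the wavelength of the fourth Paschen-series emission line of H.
1004.66981 nm

The lines of a series are numbered from the longest wavelength (smallest ΔE) outward; the fourth line is the transition from n = n_f + 4 to n_f.
The Paschen series has all transitions ending at n_f = 3.

For H, the fourth line (δ-line) is the jump from n = 7 to n = 3:
E_7 = -13.6057 / 7² = -0.2776673469 eV
E_3 = -13.6057 / 3² = -1.5117444444 eV
ΔE = E_7 - E_3 = 1.2340770975 eV

λ = hc/E = 1239.84 eV·nm / 1.2340770975 eV
λ = 1004.66981 nm

This is the δ-line of the Paschen series in H.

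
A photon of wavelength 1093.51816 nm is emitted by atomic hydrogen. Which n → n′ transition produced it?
n = 6 → n = 3

First, find the photon energy from the wavelength (hc = 1239.84 eV·nm):
E = hc/λ = 1239.84 eV·nm / 1093.51816 nm = 1.1338083 eV

The energy levels of hydrogen satisfy E_n = -13.6057 / n² eV, so an emission n_i → n_f releases
ΔE = 13.6057 × (1/n_f² − 1/n_i²) eV.

Setting ΔE equal to the photon energy:
1/n_f² − 1/n_i² = 1.1338083 / 13.6057 = 0.083333331

Since 1/n_i² must be positive, we need 1/n_f² > 0.083333331, i.e. n_f ≤ 3. For each allowed n_f, solve n_i = (1/n_f² − 0.083333331)^(−1/2) and check whether it is a whole number:
  n_f = 1: 1/n_i² = 1.000000000 − 0.083333331 = 0.916666669 → n_i = 1.044  (not an integer) ✗
  n_f = 2: 1/n_i² = 0.250000000 − 0.083333331 = 0.166666669 → n_i = 2.449  (not an integer) ✗
  n_f = 3: 1/n_i² = 0.111111111 − 0.083333331 = 0.027777780 → n_i = 6.000  → integer, n_i = 6 ✓

Only n_f = 3 gives an integer upper level, n_i = 6.

The transition is from n = 6 to n = 3 (emission).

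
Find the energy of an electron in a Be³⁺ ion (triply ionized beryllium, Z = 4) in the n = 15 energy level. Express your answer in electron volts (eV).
-0.968 eV

The energy levels of a hydrogen-like atom are given by:
E_n = -13.6057 Z² / n² eV  (with Z = 4 for Be³⁺)

For n = 15:
E_15 = -13.6057 × 4² / 15²
E_15 = -13.6057 × 16 / 225
E_15 = -0.968 eV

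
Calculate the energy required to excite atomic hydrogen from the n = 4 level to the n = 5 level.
0.3061 eV

The energy levels of a hydrogen-like atom are E_n = -13.6057 eV / n².

Energy at n = 4: E_4 = -13.6057 / 4² = -0.8503563 eV
Energy at n = 5: E_5 = -13.6057 / 5² = -0.5442280 eV

The excitation energy is the difference:
ΔE = E_5 - E_4
ΔE = -0.5442280 - (-0.8503563)
ΔE = 0.3061 eV

Since this is positive, energy must be absorbed (photon absorption).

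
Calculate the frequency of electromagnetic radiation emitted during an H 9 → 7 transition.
2.65e+13 Hz

First, find the transition energy:
E_9 = -13.6057 / 9² = -0.16797160 eV
E_7 = -13.6057 / 7² = -0.27766735 eV
|ΔE| = |E_7 - E_9| = 0.10969575 eV

Convert to Joules: E = 0.10969575 eV × (1.602177 × 10⁻¹⁹ J/eV) = 1.7575e-20 J

Using E = hf:
f = E/h = 1.7575e-20 J / (6.62607 × 10⁻³⁴ J·s)
f = 2.65e+13 Hz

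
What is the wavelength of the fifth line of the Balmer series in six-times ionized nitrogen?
8.1001 nm

The lines of a series are numbered from the longest wavelength (smallest ΔE) outward; the fifth line is the transition from n = n_f + 5 to n_f.
The Balmer series has all transitions ending at n_f = 2.

For N⁶⁺ (Z = 7), the fifth line (ε-line) is the jump from n = 7 to n = 2:
E_7 = -13.6057 × 7² / 7² = -13.605700 eV
E_2 = -13.6057 × 7² / 2² = -166.669825 eV
ΔE = E_7 - E_2 = 153.064125 eV

λ = hc/E = 1239.84 eV·nm / 153.064125 eV
λ = 8.1001 nm

This is the ε-line of the Balmer series in N⁶⁺.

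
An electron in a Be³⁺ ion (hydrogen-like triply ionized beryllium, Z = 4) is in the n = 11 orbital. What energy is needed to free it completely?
1.80 eV

The ionization energy is the energy needed to remove the electron completely (n → ∞).

For a hydrogen-like ion with Z = 4, E_n = -13.6057 Z² / n² eV.

At n = 11: E_11 = -13.6057 × 4² / 11² = -1.79910 eV
At n = ∞: E_∞ = 0 eV

Ionization energy = E_∞ - E_11 = 0 - (-1.79910) = 1.79910 eV
Ionization energy ≈ 1.80 eV

This is also called the binding energy of the electron in state n = 11.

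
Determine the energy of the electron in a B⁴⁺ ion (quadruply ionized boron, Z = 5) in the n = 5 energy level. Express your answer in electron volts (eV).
-13.6057 eV

The energy levels of a hydrogen-like atom are given by:
E_n = -13.6057 Z² / n² eV  (with Z = 5 for B⁴⁺)

For n = 5:
E_5 = -13.6057 × 5² / 5²
E_5 = -13.6057 × 25 / 25
E_5 = -13.6057 eV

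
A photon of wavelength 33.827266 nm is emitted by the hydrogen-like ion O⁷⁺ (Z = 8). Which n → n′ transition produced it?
n = 7 → n = 4

First, find the photon energy from the wavelength (hc = 1239.84 eV·nm):
E = hc/λ = 1239.84 eV·nm / 33.827266 nm = 36.652090 eV

The energy levels of O⁷⁺ satisfy E_n = -13.6057 × 8² / n² eV, so an emission n_i → n_f releases
ΔE = 13.6057 × 8² × (1/n_f² − 1/n_i²) eV.

Setting ΔE equal to the photon energy:
1/n_f² − 1/n_i² = 36.652090 / (13.6057 × 8²) = 0.042091837

Since 1/n_i² must be positive, we need 1/n_f² > 0.042091837, i.e. n_f ≤ 4. For each allowed n_f, solve n_i = (1/n_f² − 0.042091837)^(−1/2) and check whether it is a whole number:
  n_f = 1: 1/n_i² = 1.000000000 − 0.042091837 = 0.957908163 → n_i = 1.022  (not an integer) ✗
  n_f = 2: 1/n_i² = 0.250000000 − 0.042091837 = 0.207908163 → n_i = 2.193  (not an integer) ✗
  n_f = 3: 1/n_i² = 0.111111111 − 0.042091837 = 0.069019274 → n_i = 3.806  (not an integer) ✗
  n_f = 4: 1/n_i² = 0.062500000 − 0.042091837 = 0.020408163 → n_i = 7.000  → integer, n_i = 7 ✓

Only n_f = 4 gives an integer upper level, n_i = 7.

The transition is from n = 7 to n = 4 (emission).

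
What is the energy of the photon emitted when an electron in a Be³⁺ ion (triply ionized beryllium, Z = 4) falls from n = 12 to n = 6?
4.535 eV

The energy levels are E_n = -13.6057 Z² eV / n².

Energy at n = 12: E_12 = -13.6057 × 4² / 12² = -1.511744 eV
Energy at n = 6: E_6 = -13.6057 × 4² / 6² = -6.046978 eV

For emission (electron falling to lower state), the photon energy is:
E_photon = E_12 - E_6 = |-1.511744 - (-6.046978)|
E_photon = 4.535 eV

This energy is carried away by the emitted photon.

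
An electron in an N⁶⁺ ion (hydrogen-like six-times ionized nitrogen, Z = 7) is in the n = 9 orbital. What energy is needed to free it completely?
8.23 eV

The ionization energy is the energy needed to remove the electron completely (n → ∞).

For a hydrogen-like ion with Z = 7, E_n = -13.6057 Z² / n² eV.

At n = 9: E_9 = -13.6057 × 7² / 9² = -8.23061 eV
At n = ∞: E_∞ = 0 eV

Ionization energy = E_∞ - E_9 = 0 - (-8.23061) = 8.23061 eV
Ionization energy ≈ 8.23 eV

This is also called the binding energy of the electron in state n = 9.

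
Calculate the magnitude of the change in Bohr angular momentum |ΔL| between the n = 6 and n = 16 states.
1.055e-33 J·s (or 10ℏ)

In the Bohr model, L_n = nℏ where ℏ = 1.05457e-34 J·s.

L_16 = 16ℏ = 1.68731e-33 J·s
L_6 = 6ℏ = 6.32742e-34 J·s

ΔL = L_16 - L_6 = (16 - 6)ℏ = 10ℏ
ΔL = 10 × 1.05457e-34 J·s = 1.055e-33 J·s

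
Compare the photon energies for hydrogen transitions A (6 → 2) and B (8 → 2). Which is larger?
8 → 2

Calculate the energy for each transition:

Transition 6 → 2:
ΔE₁ = |E_2 - E_6| = |-13.6057/2² - (-13.6057/6²)|
ΔE₁ = |-3.401425000000 - (-0.377936111111)| = 3.023488889 eV

Transition 8 → 2:
ΔE₂ = |E_2 - E_8| = |-13.6057/2² - (-13.6057/8²)|
ΔE₂ = |-3.401425000000 - (-0.212589062500)| = 3.188835938 eV

Since 3.188835938 eV > 3.023488889 eV, the transition 8 → 2 emits the more energetic photon.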